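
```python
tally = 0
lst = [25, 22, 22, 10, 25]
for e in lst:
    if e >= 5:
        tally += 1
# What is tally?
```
Trace:
  tally=0
  tally=1, e=25
  tally=2, e=22
  tally=3, e=22
  tally=4, e=10
  tally=5, e=25

Final answer: 5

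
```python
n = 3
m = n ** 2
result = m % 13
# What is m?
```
Trace:
  n=3
  n=3, m=9
  n=3, m=9, result=9

Final answer: 9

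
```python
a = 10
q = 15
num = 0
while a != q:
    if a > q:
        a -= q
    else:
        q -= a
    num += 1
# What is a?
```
Trace:
  a=10
  a=10, q=15
  a=10, q=15, num=0
  a=10, q=5, num=1
  a=5, q=5, num=2

Final answer: 5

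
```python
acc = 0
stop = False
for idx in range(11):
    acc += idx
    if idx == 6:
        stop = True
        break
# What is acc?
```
Trace:
  acc=0
  acc=0, stop=False
  acc=0, stop=False, idx=0
  acc=1, stop=False, idx=1
  acc=3, stop=False, idx=2
  acc=6, stop=False, idx=3
  acc=10, stop=False, idx=4
  acc=15, stop=False, idx=5
  acc=21, stop=True, idx=6

Final answer: 21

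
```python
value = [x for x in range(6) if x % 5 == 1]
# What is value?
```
Trace:
  x=0
  x=1
  x=2
  x=3
  x=4
  x=5
  value=[1]

Final answer: [1]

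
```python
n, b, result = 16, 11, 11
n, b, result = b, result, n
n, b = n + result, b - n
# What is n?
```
Trace:
  n=16, b=11, result=11
  n=11, b=11, result=16
  n=27, b=0, result=16

Final answer: 27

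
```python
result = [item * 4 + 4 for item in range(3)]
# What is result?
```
Trace:
  item=0
  item=1
  item=2
  result=[4, 8, 12]

Final answer: [4, 8, 12]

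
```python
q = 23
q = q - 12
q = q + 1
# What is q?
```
Trace:
  q=23
  q=11
  q=12

Final answer: 12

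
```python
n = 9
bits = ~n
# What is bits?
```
Trace:
  n=9
  n=9, bits=-10

Final answer: -10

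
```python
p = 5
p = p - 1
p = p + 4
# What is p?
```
Trace:
  p=5
  p=4
  p=8

Final answer: 8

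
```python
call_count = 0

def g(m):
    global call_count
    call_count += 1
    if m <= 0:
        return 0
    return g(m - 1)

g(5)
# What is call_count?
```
Call trace:
g(m=5)
  g(m=4)
    g(m=3)
      g(m=2)
        g(m=1)
          g(m=0)
          -> return 0
        -> return 0
      -> return 0
    -> return 0
  -> return 0
-> return 0

call_count is incremented once per call. g is entered once for each m = 5, 4, 3, 2, 1, 0 (the m <= 0 call returns without recursing), i.e. 5 + 1 calls.
call_count = 6

Final answer: 6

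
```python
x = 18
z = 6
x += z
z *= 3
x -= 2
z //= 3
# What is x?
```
Trace:
  x=18
  x=18, z=6
  x=24, z=6
  x=24, z=18
  x=22, z=18
  x=22, z=6

Final answer: 22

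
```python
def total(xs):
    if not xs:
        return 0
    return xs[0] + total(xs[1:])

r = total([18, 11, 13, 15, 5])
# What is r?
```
Call trace:
total(xs=[18, 11, 13, 15, 5])
  total(xs=[11, 13, 15, 5])
    total(xs=[13, 15, 5])
      total(xs=[15, 5])
        total(xs=[5])
          total(xs=[])
          -> return 0
        -> return 5
      -> return 20
    -> return 33
  -> return 44
-> return 62

Final answer: 62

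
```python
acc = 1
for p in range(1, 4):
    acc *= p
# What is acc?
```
Trace:
  acc=1
  acc=1, p=1
  acc=2, p=2
  acc=6, p=3

Final answer: 6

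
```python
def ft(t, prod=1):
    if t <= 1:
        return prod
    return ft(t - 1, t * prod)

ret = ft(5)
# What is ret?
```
Call trace:
ft(t=5, prod=1)
  ft(t=4, prod=5)
    ft(t=3, prod=20)
      ft(t=2, prod=60)
        ft(t=1, prod=120)
        -> return 120
      -> return 120
    -> return 120
  -> return 120
-> return 120

Final answer: 120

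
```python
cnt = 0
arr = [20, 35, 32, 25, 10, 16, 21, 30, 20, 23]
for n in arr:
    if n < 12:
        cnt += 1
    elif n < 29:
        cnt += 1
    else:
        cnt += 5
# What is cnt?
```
Trace:
  cnt=0
  cnt=1, n=20
  cnt=6, n=35
  cnt=11, n=32
  cnt=12, n=25
  cnt=13, n=10
  cnt=14, n=16
  cnt=15, n=21
  cnt=20, n=30
  cnt=21, n=20
  cnt=22, n=23

Final answer: 22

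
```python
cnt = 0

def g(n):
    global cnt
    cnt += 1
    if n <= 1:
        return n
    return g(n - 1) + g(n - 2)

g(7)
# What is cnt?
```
Call trace (a repeated sub-call is expanded the first time; later identical calls just restate its return value):
g(n=7)
  g(n=6)
    g(n=5)
      g(n=4)
        g(n=3)
          g(n=2)
            g(n=1)
            -> return 1
            g(n=0)
            -> return 0
          -> return 1
          g(n=1)
          -> return 1
        -> return 2
        g(n=2) -> return 1  (same call as traced above)
      -> return 3
      g(n=3) -> return 2  (same call as traced above)
    -> return 5
    g(n=4) -> return 3  (same call as traced above)
  -> return 8
  g(n=5) -> return 5  (same call as traced above)
-> return 13

cnt is incremented once per call, so count the calls in each subtree. Let C(n) = number of calls made by g(n).
C(0) = C(1) = 1 (base case, no recursion); C(n) = 1 + C(n - 1) + C(n - 2) otherwise.
C(2) = 1 + C(1) + C(0) = 1 + 1 + 1 = 3
C(3) = 1 + C(2) + C(1) = 1 + 3 + 1 = 5
C(4) = 1 + C(3) + C(2) = 1 + 5 + 3 = 9
C(5) = 1 + C(4) + C(3) = 1 + 9 + 5 = 15
C(6) = 1 + C(5) + C(4) = 1 + 15 + 9 = 25
C(7) = 1 + C(6) + C(5) = 1 + 25 + 15 = 41
cnt = C(7) = 41

Final answer: 41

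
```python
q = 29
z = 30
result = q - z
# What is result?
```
Trace:
  q=29
  q=29, z=30
  q=29, z=30, result=-1

Final answer: -1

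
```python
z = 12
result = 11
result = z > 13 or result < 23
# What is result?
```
Trace:
  z=12
  z=12, result=11
  z=12, result=True

Final answer: True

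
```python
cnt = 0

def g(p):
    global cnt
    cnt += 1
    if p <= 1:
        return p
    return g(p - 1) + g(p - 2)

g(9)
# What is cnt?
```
Call trace (a repeated sub-call is expanded the first time; later identical calls just restate its return value):
g(p=9)
  g(p=8)
    g(p=7)
      g(p=6)
        g(p=5)
          g(p=4)
            g(p=3)
              g(p=2)
                g(p=1)
                -> return 1
                g(p=0)
                -> return 0
              -> return 1
              g(p=1)
              -> return 1
            -> return 2
            g(p=2) -> return 1  (same call as traced above)
          -> return 3
          g(p=3) -> return 2  (same call as traced above)
        -> return 5
        g(p=4) -> return 3  (same call as traced above)
      -> return 8
      g(p=5) -> return 5  (same call as traced above)
    -> return 13
    g(p=6) -> return 8  (same call as traced above)
  -> return 21
  g(p=7) -> return 13  (same call as traced above)
-> return 34

cnt is incremented once per call, so count the calls in each subtree. Let C(p) = number of calls made by g(p).
C(0) = C(1) = 1 (base case, no recursion); C(p) = 1 + C(p - 1) + C(p - 2) otherwise.
C(2) = 1 + C(1) + C(0) = 1 + 1 + 1 = 3
C(3) = 1 + C(2) + C(1) = 1 + 3 + 1 = 5
C(4) = 1 + C(3) + C(2) = 1 + 5 + 3 = 9
C(5) = 1 + C(4) + C(3) = 1 + 9 + 5 = 15
C(6) = 1 + C(5) + C(4) = 1 + 15 + 9 = 25
C(7) = 1 + C(6) + C(5) = 1 + 25 + 15 = 41
C(8) = 1 + C(7) + C(6) = 1 + 41 + 25 = 67
C(9) = 1 + C(8) + C(7) = 1 + 67 + 41 = 109
cnt = C(9) = 109

Final answer: 109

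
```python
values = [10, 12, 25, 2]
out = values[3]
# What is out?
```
Trace:
  values=[10, 12, 25, 2]
  values=[10, 12, 25, 2], out=2

Final answer: 2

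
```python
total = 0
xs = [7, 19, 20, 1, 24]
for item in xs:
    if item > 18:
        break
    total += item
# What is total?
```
Trace:
  total=0
  total=7, item=7
  total=7, item=19

Final answer: 7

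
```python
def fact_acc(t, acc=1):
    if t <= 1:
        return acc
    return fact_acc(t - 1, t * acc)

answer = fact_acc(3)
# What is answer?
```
Call trace:
fact_acc(t=3, acc=1)
  fact_acc(t=2, acc=3)
    fact_acc(t=1, acc=6)
    -> return 6
  -> return 6
-> return 6

Final answer: 6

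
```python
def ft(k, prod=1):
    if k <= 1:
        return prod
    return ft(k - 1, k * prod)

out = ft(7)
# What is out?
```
Call trace:
ft(k=7, prod=1)
  ft(k=6, prod=7)
    ft(k=5, prod=42)
      ft(k=4, prod=210)
        ft(k=3, prod=840)
          ft(k=2, prod=2520)
            ft(k=1, prod=5040)
            -> return 5040
          -> return 5040
        -> return 5040
      -> return 5040
    -> return 5040
  -> return 5040
-> return 5040

Final answer: 5040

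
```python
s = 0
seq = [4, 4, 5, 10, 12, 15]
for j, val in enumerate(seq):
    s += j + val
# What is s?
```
Trace:
  s=0
  s=4, j=0, val=4
  s=9, j=1, val=4
  s=16, j=2, val=5
  s=29, j=3, val=10
  s=45, j=4, val=12
  s=65, j=5, val=15

Final answer: 65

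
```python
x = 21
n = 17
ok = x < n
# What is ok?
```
Trace:
  x=21
  x=21, n=17
  x=21, n=17, ok=False

Final answer: False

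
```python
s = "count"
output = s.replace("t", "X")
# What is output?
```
Trace:
  s='count'
  s='count', output='counX'

Final answer: 'counX'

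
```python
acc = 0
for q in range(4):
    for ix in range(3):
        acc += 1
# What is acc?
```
Trace:
  acc=0
  acc=1, q=0, ix=0
  acc=2, q=0, ix=1
  acc=3, q=0, ix=2
  acc=4, q=1, ix=0
  acc=5, q=1, ix=1
  acc=6, q=1, ix=2
  acc=7, q=2, ix=0
  acc=8, q=2, ix=1
  acc=9, q=2, ix=2
  acc=10, q=3, ix=0
  acc=11, q=3, ix=1
  acc=12, q=3, ix=2

Final answer: 12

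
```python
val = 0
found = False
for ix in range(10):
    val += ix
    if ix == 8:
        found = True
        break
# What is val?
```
Trace:
  val=0
  val=0, found=False
  val=0, found=False, ix=0
  val=1, found=False, ix=1
  val=3, found=False, ix=2
  val=6, found=False, ix=3
  val=10, found=False, ix=4
  val=15, found=False, ix=5
  val=21, found=False, ix=6
  val=28, found=False, ix=7
  val=36, found=True, ix=8

Final answer: 36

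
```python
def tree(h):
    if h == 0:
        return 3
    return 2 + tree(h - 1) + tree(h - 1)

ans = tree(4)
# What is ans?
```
Call trace (a repeated sub-call is expanded the first time; later identical calls just restate its return value):
tree(h=4)
  tree(h=3)
    tree(h=2)
      tree(h=1)
        tree(h=0)
        -> return 3
        tree(h=0)
        -> return 3
      -> return 8
      tree(h=1) -> return 8  (same call as traced above)
    -> return 18
    tree(h=2) -> return 18  (same call as traced above)
  -> return 38
  tree(h=3) -> return 38  (same call as traced above)
-> return 78

Final answer: 78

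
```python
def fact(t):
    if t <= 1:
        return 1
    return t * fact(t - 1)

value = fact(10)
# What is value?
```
Call trace:
fact(t=10)
  fact(t=9)
    fact(t=8)
      fact(t=7)
        fact(t=6)
          fact(t=5)
            fact(t=4)
              fact(t=3)
                fact(t=2)
                  fact(t=1)
                  -> return 1
                -> return 2
              -> return 6
            -> return 24
          -> return 120
        -> return 720
      -> return 5040
    -> return 40320
  -> return 362880
-> return 3628800

Final answer: 3628800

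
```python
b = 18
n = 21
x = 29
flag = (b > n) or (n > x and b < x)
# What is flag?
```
Trace:
  b=18
  b=18, n=21
  b=18, n=21, x=29
  b=18, n=21, x=29, flag=False

Final answer: False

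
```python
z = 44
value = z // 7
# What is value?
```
Trace:
  z=44
  z=44, value=6

Final answer: 6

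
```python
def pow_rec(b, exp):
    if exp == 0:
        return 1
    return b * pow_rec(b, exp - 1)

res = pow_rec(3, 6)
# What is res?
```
Call trace:
pow_rec(b=3, exp=6)
  pow_rec(b=3, exp=5)
    pow_rec(b=3, exp=4)
      pow_rec(b=3, exp=3)
        pow_rec(b=3, exp=2)
          pow_rec(b=3, exp=1)
            pow_rec(b=3, exp=0)
            -> return 1
          -> return 3
        -> return 9
      -> return 27
    -> return 81
  -> return 243
-> return 729

Final answer: 729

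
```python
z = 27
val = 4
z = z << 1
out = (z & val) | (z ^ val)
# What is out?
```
Trace:
  z=27
  z=27, val=4
  z=54, val=4
  z=54, val=4, out=54

Final answer: 54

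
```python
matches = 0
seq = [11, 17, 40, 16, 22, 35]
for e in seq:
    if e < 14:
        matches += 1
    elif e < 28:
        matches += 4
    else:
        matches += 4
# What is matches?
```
Trace:
  matches=0
  matches=1, e=11
  matches=5, e=17
  matches=9, e=40
  matches=13, e=16
  matches=17, e=22
  matches=21, e=35

Final answer: 21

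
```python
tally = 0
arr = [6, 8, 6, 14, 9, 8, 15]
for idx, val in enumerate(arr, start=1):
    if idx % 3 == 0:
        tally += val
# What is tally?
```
Trace:
  tally=0
  tally=0, idx=1, val=6
  tally=0, idx=2, val=8
  tally=6, idx=3, val=6
  tally=6, idx=4, val=14
  tally=6, idx=5, val=9
  tally=14, idx=6, val=8
  tally=14, idx=7, val=15

Final answer: 14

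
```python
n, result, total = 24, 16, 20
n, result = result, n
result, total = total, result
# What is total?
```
Trace:
  n=24, result=16, total=20
  n=16, result=24, total=20
  n=16, result=20, total=24

Final answer: 24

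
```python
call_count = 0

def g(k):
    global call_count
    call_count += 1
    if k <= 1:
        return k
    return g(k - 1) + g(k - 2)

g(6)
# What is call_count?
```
Call trace (a repeated sub-call is expanded the first time; later identical calls just restate its return value):
g(k=6)
  g(k=5)
    g(k=4)
      g(k=3)
        g(k=2)
          g(k=1)
          -> return 1
          g(k=0)
          -> return 0
        -> return 1
        g(k=1)
        -> return 1
      -> return 2
      g(k=2) -> return 1  (same call as traced above)
    -> return 3
    g(k=3) -> return 2  (same call as traced above)
  -> return 5
  g(k=4) -> return 3  (same call as traced above)
-> return 8

call_count is incremented once per call, so count the calls in each subtree. Let C(k) = number of calls made by g(k).
C(0) = C(1) = 1 (base case, no recursion); C(k) = 1 + C(k - 1) + C(k - 2) otherwise.
C(2) = 1 + C(1) + C(0) = 1 + 1 + 1 = 3
C(3) = 1 + C(2) + C(1) = 1 + 3 + 1 = 5
C(4) = 1 + C(3) + C(2) = 1 + 5 + 3 = 9
C(5) = 1 + C(4) + C(3) = 1 + 9 + 5 = 15
C(6) = 1 + C(5) + C(4) = 1 + 15 + 9 = 25
call_count = C(6) = 25

Final answer: 25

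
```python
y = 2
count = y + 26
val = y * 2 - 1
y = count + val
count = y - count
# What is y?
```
Trace:
  y=2
  y=2, count=28
  y=2, count=28, val=3
  y=31, count=28, val=3
  y=31, count=3, val=3

Final answer: 31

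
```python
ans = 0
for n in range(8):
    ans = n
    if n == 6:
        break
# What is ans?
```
Trace:
  ans=0
  ans=0, n=0
  ans=1, n=1
  ans=2, n=2
  ans=3, n=3
  ans=4, n=4
  ans=5, n=5
  ans=6, n=6

Final answer: 6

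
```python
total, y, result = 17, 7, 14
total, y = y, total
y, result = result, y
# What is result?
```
Trace:
  total=17, y=7, result=14
  total=7, y=17, result=14
  total=7, y=14, result=17

Final answer: 17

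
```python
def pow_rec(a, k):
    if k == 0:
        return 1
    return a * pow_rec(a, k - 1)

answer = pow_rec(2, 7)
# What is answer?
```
Call trace:
pow_rec(a=2, k=7)
  pow_rec(a=2, k=6)
    pow_rec(a=2, k=5)
      pow_rec(a=2, k=4)
        pow_rec(a=2, k=3)
          pow_rec(a=2, k=2)
            pow_rec(a=2, k=1)
              pow_rec(a=2, k=0)
              -> return 1
            -> return 2
          -> return 4
        -> return 8
      -> return 16
    -> return 32
  -> return 64
-> return 128

Final answer: 128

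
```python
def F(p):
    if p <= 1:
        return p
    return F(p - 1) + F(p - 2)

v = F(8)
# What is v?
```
Call trace (a repeated sub-call is expanded the first time; later identical calls just restate its return value):
F(p=8)
  F(p=7)
    F(p=6)
      F(p=5)
        F(p=4)
          F(p=3)
            F(p=2)
              F(p=1)
              -> return 1
              F(p=0)
              -> return 0
            -> return 1
            F(p=1)
            -> return 1
          -> return 2
          F(p=2) -> return 1  (same call as traced above)
        -> return 3
        F(p=3) -> return 2  (same call as traced above)
      -> return 5
      F(p=4) -> return 3  (same call as traced above)
    -> return 8
    F(p=5) -> return 5  (same call as traced above)
  -> return 13
  F(p=6) -> return 8  (same call as traced above)
-> return 21

Final answer: 21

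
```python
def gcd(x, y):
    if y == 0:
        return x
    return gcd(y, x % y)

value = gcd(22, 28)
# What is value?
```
Call trace:
gcd(x=22, y=28)
  gcd(x=28, y=22)
    gcd(x=22, y=6)
      gcd(x=6, y=4)
        gcd(x=4, y=2)
          gcd(x=2, y=0)
          -> return 2
        -> return 2
      -> return 2
    -> return 2
  -> return 2
-> return 2

Final answer: 2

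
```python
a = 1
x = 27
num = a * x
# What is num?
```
Trace:
  a=1
  a=1, x=27
  a=1, x=27, num=27

Final answer: 27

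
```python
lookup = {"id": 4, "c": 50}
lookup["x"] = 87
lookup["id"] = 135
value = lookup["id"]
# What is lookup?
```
Trace:
  lookup={'id': 4, 'c': 50}
  lookup={'id': 4, 'c': 50, 'x': 87}
  lookup={'id': 135, 'c': 50, 'x': 87}
  lookup={'id': 135, 'c': 50, 'x': 87}, value=135

Final answer: {'id': 135, 'c': 50, 'x': 87}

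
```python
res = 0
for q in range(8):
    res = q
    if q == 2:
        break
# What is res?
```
Trace:
  res=0
  res=0, q=0
  res=1, q=1
  res=2, q=2

Final answer: 2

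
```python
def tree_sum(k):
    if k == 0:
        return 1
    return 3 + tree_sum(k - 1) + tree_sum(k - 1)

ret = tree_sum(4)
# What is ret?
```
Call trace (a repeated sub-call is expanded the first time; later identical calls just restate its return value):
tree_sum(k=4)
  tree_sum(k=3)
    tree_sum(k=2)
      tree_sum(k=1)
        tree_sum(k=0)
        -> return 1
        tree_sum(k=0)
        -> return 1
      -> return 5
      tree_sum(k=1) -> return 5  (same call as traced above)
    -> return 13
    tree_sum(k=2) -> return 13  (same call as traced above)
  -> return 29
  tree_sum(k=3) -> return 29  (same call as traced above)
-> return 61

Final answer: 61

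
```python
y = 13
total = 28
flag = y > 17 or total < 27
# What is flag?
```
Trace:
  y=13
  y=13, total=28
  y=13, total=28, flag=False

Final answer: False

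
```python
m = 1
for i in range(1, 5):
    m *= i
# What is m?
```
Trace:
  m=1
  m=1, i=1
  m=2, i=2
  m=6, i=3
  m=24, i=4

Final answer: 24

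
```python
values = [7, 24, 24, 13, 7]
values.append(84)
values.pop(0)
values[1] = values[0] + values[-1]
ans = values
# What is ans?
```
Trace:
  values=[7, 24, 24, 13, 7]
  values=[7, 24, 24, 13, 7, 84]
  values=[24, 24, 13, 7, 84]
  values=[24, 108, 13, 7, 84]
  values=[24, 108, 13, 7, 84], ans=[24, 108, 13, 7, 84]

Final answer: [24, 108, 13, 7, 84]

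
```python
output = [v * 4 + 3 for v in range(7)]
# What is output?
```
Trace:
  v=0
  v=1
  v=2
  v=3
  v=4
  v=5
  v=6
  output=[3, 7, 11, 15, 19, 23, 27]

Final answer: [3, 7, 11, 15, 19, 23, 27]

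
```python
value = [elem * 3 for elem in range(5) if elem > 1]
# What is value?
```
Trace:
  elem=0
  elem=1
  elem=2
  elem=3
  elem=4
  value=[6, 9, 12]

Final answer: [6, 9, 12]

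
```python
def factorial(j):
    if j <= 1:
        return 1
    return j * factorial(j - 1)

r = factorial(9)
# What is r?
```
Call trace:
factorial(j=9)
  factorial(j=8)
    factorial(j=7)
      factorial(j=6)
        factorial(j=5)
          factorial(j=4)
            factorial(j=3)
              factorial(j=2)
                factorial(j=1)
                -> return 1
              -> return 2
            -> return 6
          -> return 24
        -> return 120
      -> return 720
    -> return 5040
  -> return 40320
-> return 362880

Final answer: 362880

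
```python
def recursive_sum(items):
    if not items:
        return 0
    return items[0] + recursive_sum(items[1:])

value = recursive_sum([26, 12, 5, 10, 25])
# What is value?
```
Call trace:
recursive_sum(items=[26, 12, 5, 10, 25])
  recursive_sum(items=[12, 5, 10, 25])
    recursive_sum(items=[5, 10, 25])
      recursive_sum(items=[10, 25])
        recursive_sum(items=[25])
          recursive_sum(items=[])
          -> return 0
        -> return 25
      -> return 35
    -> return 40
  -> return 52
-> return 78

Final answer: 78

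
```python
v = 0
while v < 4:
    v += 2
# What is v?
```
Trace:
  v=0
  v=2
  v=4

Final answer: 4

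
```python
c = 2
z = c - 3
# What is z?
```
Trace:
  c=2
  c=2, z=-1

Final answer: -1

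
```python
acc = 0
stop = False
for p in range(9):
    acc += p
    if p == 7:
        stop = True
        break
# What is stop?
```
Trace:
  acc=0
  acc=0, stop=False
  acc=0, stop=False, p=0
  acc=1, stop=False, p=1
  acc=3, stop=False, p=2
  acc=6, stop=False, p=3
  acc=10, stop=False, p=4
  acc=15, stop=False, p=5
  acc=21, stop=False, p=6
  acc=28, stop=True, p=7

Final answer: True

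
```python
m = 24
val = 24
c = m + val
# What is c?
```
Trace:
  m=24
  m=24, val=24
  m=24, val=24, c=48

Final answer: 48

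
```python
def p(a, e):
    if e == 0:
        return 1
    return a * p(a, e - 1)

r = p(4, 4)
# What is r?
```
Call trace:
p(a=4, e=4)
  p(a=4, e=3)
    p(a=4, e=2)
      p(a=4, e=1)
        p(a=4, e=0)
        -> return 1
      -> return 4
    -> return 16
  -> return 64
-> return 256

Final answer: 256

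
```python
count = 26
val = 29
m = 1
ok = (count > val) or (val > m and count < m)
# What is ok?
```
Trace:
  count=26
  count=26, val=29
  count=26, val=29, m=1
  count=26, val=29, m=1, ok=False

Final answer: False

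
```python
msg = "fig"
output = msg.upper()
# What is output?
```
Trace:
  msg='fig'
  msg='fig', output='FIG'

Final answer: 'FIG'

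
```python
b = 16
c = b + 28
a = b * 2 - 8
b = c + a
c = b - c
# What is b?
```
Trace:
  b=16
  b=16, c=44
  b=16, c=44, a=24
  b=68, c=44, a=24
  b=68, c=24, a=24

Final answer: 68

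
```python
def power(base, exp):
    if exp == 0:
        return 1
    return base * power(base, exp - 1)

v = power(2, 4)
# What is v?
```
Call trace:
power(base=2, exp=4)
  power(base=2, exp=3)
    power(base=2, exp=2)
      power(base=2, exp=1)
        power(base=2, exp=0)
        -> return 1
      -> return 2
    -> return 4
  -> return 8
-> return 16

Final answer: 16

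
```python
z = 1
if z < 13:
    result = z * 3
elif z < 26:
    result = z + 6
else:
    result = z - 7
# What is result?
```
Trace:
  z=1
  z=1, result=3

Final answer: 3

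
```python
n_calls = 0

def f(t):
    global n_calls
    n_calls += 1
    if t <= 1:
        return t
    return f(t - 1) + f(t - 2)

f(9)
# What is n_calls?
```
Call trace (a repeated sub-call is expanded the first time; later identical calls just restate its return value):
f(t=9)
  f(t=8)
    f(t=7)
      f(t=6)
        f(t=5)
          f(t=4)
            f(t=3)
              f(t=2)
                f(t=1)
                -> return 1
                f(t=0)
                -> return 0
              -> return 1
              f(t=1)
              -> return 1
            -> return 2
            f(t=2) -> return 1  (same call as traced above)
          -> return 3
          f(t=3) -> return 2  (same call as traced above)
        -> return 5
        f(t=4) -> return 3  (same call as traced above)
      -> return 8
      f(t=5) -> return 5  (same call as traced above)
    -> return 13
    f(t=6) -> return 8  (same call as traced above)
  -> return 21
  f(t=7) -> return 13  (same call as traced above)
-> return 34

n_calls is incremented once per call, so count the calls in each subtree. Let C(t) = number of calls made by f(t).
C(0) = C(1) = 1 (base case, no recursion); C(t) = 1 + C(t - 1) + C(t - 2) otherwise.
C(2) = 1 + C(1) + C(0) = 1 + 1 + 1 = 3
C(3) = 1 + C(2) + C(1) = 1 + 3 + 1 = 5
C(4) = 1 + C(3) + C(2) = 1 + 5 + 3 = 9
C(5) = 1 + C(4) + C(3) = 1 + 9 + 5 = 15
C(6) = 1 + C(5) + C(4) = 1 + 15 + 9 = 25
C(7) = 1 + C(6) + C(5) = 1 + 25 + 15 = 41
C(8) = 1 + C(7) + C(6) = 1 + 41 + 25 = 67
C(9) = 1 + C(8) + C(7) = 1 + 67 + 41 = 109
n_calls = C(9) = 109

Final answer: 109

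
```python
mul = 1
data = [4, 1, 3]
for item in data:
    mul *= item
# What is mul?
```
Trace:
  mul=1
  mul=4, item=4
  mul=4, item=1
  mul=12, item=3

Final answer: 12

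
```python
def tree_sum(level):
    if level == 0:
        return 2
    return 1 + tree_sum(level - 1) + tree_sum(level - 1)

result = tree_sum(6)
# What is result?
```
Call trace (a repeated sub-call is expanded the first time; later identical calls just restate its return value):
tree_sum(level=6)
  tree_sum(level=5)
    tree_sum(level=4)
      tree_sum(level=3)
        tree_sum(level=2)
          tree_sum(level=1)
            tree_sum(level=0)
            -> return 2
            tree_sum(level=0)
            -> return 2
          -> return 5
          tree_sum(level=1) -> return 5  (same call as traced above)
        -> return 11
        tree_sum(level=2) -> return 11  (same call as traced above)
      -> return 23
      tree_sum(level=3) -> return 23  (same call as traced above)
    -> return 47
    tree_sum(level=4) -> return 47  (same call as traced above)
  -> return 95
  tree_sum(level=5) -> return 95  (same call as traced above)
-> return 191

Final answer: 191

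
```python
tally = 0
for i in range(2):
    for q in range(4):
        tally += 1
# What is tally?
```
Trace:
  tally=0
  tally=1, i=0, q=0
  tally=2, i=0, q=1
  tally=3, i=0, q=2
  tally=4, i=0, q=3
  tally=5, i=1, q=0
  tally=6, i=1, q=1
  tally=7, i=1, q=2
  tally=8, i=1, q=3

Final answer: 8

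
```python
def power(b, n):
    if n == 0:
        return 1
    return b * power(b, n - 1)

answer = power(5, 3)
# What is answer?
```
Call trace:
power(b=5, n=3)
  power(b=5, n=2)
    power(b=5, n=1)
      power(b=5, n=0)
      -> return 1
    -> return 5
  -> return 25
-> return 125

Final answer: 125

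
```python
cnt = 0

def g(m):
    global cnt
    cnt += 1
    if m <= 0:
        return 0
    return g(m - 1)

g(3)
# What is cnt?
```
Call trace:
g(m=3)
  g(m=2)
    g(m=1)
      g(m=0)
      -> return 0
    -> return 0
  -> return 0
-> return 0

cnt is incremented once per call. g is entered once for each m = 3, 2, 1, 0 (the m <= 0 call returns without recursing), i.e. 3 + 1 calls.
cnt = 4

Final answer: 4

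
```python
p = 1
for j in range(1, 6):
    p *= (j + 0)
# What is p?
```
Trace:
  p=1
  p=1, j=1
  p=2, j=2
  p=6, j=3
  p=24, j=4
  p=120, j=5

Final answer: 120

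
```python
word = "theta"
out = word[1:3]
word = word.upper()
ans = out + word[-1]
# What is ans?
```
Trace:
  word='theta'
  word='theta', out='he'
  word='THETA', out='he'
  word='THETA', out='he', ans='heA'

Final answer: 'heA'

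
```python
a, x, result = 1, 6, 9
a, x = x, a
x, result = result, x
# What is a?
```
Trace:
  a=1, x=6, result=9
  a=6, x=1, result=9
  a=6, x=9, result=1

Final answer: 6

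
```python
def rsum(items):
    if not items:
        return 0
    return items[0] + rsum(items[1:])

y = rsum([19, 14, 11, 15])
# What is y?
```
Call trace:
rsum(items=[19, 14, 11, 15])
  rsum(items=[14, 11, 15])
    rsum(items=[11, 15])
      rsum(items=[15])
        rsum(items=[])
        -> return 0
      -> return 15
    -> return 26
  -> return 40
-> return 59

Final answer: 59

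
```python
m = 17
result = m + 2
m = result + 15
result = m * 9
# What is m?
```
Trace:
  m=17
  m=17, result=19
  m=34, result=19
  m=34, result=306

Final answer: 34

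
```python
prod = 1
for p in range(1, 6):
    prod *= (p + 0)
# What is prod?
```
Trace:
  prod=1
  prod=1, p=1
  prod=2, p=2
  prod=6, p=3
  prod=24, p=4
  prod=120, p=5

Final answer: 120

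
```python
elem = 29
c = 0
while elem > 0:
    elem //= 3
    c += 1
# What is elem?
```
Trace:
  elem=29
  elem=29, c=0
  elem=9, c=1
  elem=3, c=2
  elem=1, c=3
  elem=0, c=4

Final answer: 0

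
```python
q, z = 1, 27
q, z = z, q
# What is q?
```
Trace:
  q=1, z=27
  q=27, z=1

Final answer: 27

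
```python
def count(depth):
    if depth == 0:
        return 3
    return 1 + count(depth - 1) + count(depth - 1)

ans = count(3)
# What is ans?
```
Call trace (a repeated sub-call is expanded the first time; later identical calls just restate its return value):
count(depth=3)
  count(depth=2)
    count(depth=1)
      count(depth=0)
      -> return 3
      count(depth=0)
      -> return 3
    -> return 7
    count(depth=1) -> return 7  (same call as traced above)
  -> return 15
  count(depth=2) -> return 15  (same call as traced above)
-> return 31

Final answer: 31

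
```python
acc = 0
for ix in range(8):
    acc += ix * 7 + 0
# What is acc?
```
Trace:
  acc=0
  acc=0, ix=0
  acc=7, ix=1
  acc=21, ix=2
  acc=42, ix=3
  acc=70, ix=4
  acc=105, ix=5
  acc=147, ix=6
  acc=196, ix=7

Final answer: 196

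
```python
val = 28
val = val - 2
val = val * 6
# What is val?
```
Trace:
  val=28
  val=26
  val=156

Final answer: 156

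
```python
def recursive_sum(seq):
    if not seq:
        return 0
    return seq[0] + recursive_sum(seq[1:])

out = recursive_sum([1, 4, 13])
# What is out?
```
Call trace:
recursive_sum(seq=[1, 4, 13])
  recursive_sum(seq=[4, 13])
    recursive_sum(seq=[13])
      recursive_sum(seq=[])
      -> return 0
    -> return 13
  -> return 17
-> return 18

Final answer: 18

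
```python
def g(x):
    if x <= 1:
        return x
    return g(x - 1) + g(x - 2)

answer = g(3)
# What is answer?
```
Call trace:
g(x=3)
  g(x=2)
    g(x=1)
    -> return 1
    g(x=0)
    -> return 0
  -> return 1
  g(x=1)
  -> return 1
-> return 2

Final answer: 2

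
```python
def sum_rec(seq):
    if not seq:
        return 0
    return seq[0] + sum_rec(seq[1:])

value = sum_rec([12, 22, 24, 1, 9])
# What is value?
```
Call trace:
sum_rec(seq=[12, 22, 24, 1, 9])
  sum_rec(seq=[22, 24, 1, 9])
    sum_rec(seq=[24, 1, 9])
      sum_rec(seq=[1, 9])
        sum_rec(seq=[9])
          sum_rec(seq=[])
          -> return 0
        -> return 9
      -> return 10
    -> return 34
  -> return 56
-> return 68

Final answer: 68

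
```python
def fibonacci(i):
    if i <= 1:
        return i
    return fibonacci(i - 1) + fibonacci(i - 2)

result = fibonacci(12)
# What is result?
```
Call trace (a repeated sub-call is expanded the first time; later identical calls just restate its return value):
fibonacci(i=12)
  fibonacci(i=11)
    fibonacci(i=10)
      fibonacci(i=9)
        fibonacci(i=8)
          fibonacci(i=7)
            fibonacci(i=6)
              fibonacci(i=5)
                fibonacci(i=4)
                  fibonacci(i=3)
                    fibonacci(i=2)
                      fibonacci(i=1)
                      -> return 1
                      fibonacci(i=0)
                      -> return 0
                    -> return 1
                    fibonacci(i=1)
                    -> return 1
                  -> return 2
                  fibonacci(i=2) -> return 1  (same call as traced above)
                -> return 3
                fibonacci(i=3) -> return 2  (same call as traced above)
              -> return 5
              fibonacci(i=4) -> return 3  (same call as traced above)
            -> return 8
            fibonacci(i=5) -> return 5  (same call as traced above)
          -> return 13
          fibonacci(i=6) -> return 8  (same call as traced above)
        -> return 21
        fibonacci(i=7) -> return 13  (same call as traced above)
      -> return 34
      fibonacci(i=8) -> return 21  (same call as traced above)
    -> return 55
    fibonacci(i=9) -> return 34  (same call as traced above)
  -> return 89
  fibonacci(i=10) -> return 55  (same call as traced above)
-> return 144

Final answer: 144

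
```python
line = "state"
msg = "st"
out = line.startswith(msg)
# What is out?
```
Trace:
  line='state'
  line='state', msg='st'
  line='state', msg='st', out=True

Final answer: True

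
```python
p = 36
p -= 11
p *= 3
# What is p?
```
Trace:
  p=36
  p=25
  p=75

Final answer: 75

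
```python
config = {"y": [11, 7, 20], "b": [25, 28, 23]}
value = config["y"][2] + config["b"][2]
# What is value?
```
Trace:
  config={'y': [11, 7, 20], 'b': [25, 28, 23]}
  config={'y': [11, 7, 20], 'b': [25, 28, 23]}, value=43

Final answer: 43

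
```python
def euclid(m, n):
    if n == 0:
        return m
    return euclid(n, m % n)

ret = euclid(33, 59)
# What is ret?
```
Call trace:
euclid(m=33, n=59)
  euclid(m=59, n=33)
    euclid(m=33, n=26)
      euclid(m=26, n=7)
        euclid(m=7, n=5)
          euclid(m=5, n=2)
            euclid(m=2, n=1)
              euclid(m=1, n=0)
              -> return 1
            -> return 1
          -> return 1
        -> return 1
      -> return 1
    -> return 1
  -> return 1
-> return 1

Final answer: 1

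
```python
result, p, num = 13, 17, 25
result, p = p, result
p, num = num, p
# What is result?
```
Trace:
  result=13, p=17, num=25
  result=17, p=13, num=25
  result=17, p=25, num=13

Final answer: 17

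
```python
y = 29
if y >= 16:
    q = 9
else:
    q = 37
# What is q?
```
Trace:
  y=29
  y=29, q=9

Final answer: 9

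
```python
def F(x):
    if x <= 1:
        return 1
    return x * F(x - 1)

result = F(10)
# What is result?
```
Call trace:
F(x=10)
  F(x=9)
    F(x=8)
      F(x=7)
        F(x=6)
          F(x=5)
            F(x=4)
              F(x=3)
                F(x=2)
                  F(x=1)
                  -> return 1
                -> return 2
              -> return 6
            -> return 24
          -> return 120
        -> return 720
      -> return 5040
    -> return 40320
  -> return 362880
-> return 3628800

Final answer: 3628800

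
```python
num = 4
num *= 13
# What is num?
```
Trace:
  num=4
  num=52

Final answer: 52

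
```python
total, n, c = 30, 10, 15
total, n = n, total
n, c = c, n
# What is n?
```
Trace:
  total=30, n=10, c=15
  total=10, n=30, c=15
  total=10, n=15, c=30

Final answer: 15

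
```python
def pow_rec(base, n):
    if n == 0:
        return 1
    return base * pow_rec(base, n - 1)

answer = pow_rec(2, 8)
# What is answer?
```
Call trace:
pow_rec(base=2, n=8)
  pow_rec(base=2, n=7)
    pow_rec(base=2, n=6)
      pow_rec(base=2, n=5)
        pow_rec(base=2, n=4)
          pow_rec(base=2, n=3)
            pow_rec(base=2, n=2)
              pow_rec(base=2, n=1)
                pow_rec(base=2, n=0)
                -> return 1
              -> return 2
            -> return 4
          -> return 8
        -> return 16
      -> return 32
    -> return 64
  -> return 128
-> return 256

Final answer: 256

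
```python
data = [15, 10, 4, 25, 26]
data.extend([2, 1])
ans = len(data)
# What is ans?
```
Trace:
  data=[15, 10, 4, 25, 26]
  data=[15, 10, 4, 25, 26, 2, 1]
  data=[15, 10, 4, 25, 26, 2, 1], ans=7

Final answer: 7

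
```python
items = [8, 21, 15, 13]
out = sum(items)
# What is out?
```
Trace:
  items=[8, 21, 15, 13]
  items=[8, 21, 15, 13], out=57

Final answer: 57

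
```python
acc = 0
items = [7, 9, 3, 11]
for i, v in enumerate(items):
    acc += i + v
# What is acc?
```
Trace:
  acc=0
  acc=7, i=0, v=7
  acc=17, i=1, v=9
  acc=22, i=2, v=3
  acc=36, i=3, v=11

Final answer: 36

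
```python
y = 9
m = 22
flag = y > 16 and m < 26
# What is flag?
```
Trace:
  y=9
  y=9, m=22
  y=9, m=22, flag=False

Final answer: False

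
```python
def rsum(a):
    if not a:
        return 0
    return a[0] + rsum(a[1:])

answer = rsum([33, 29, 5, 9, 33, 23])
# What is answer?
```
Call trace:
rsum(a=[33, 29, 5, 9, 33, 23])
  rsum(a=[29, 5, 9, 33, 23])
    rsum(a=[5, 9, 33, 23])
      rsum(a=[9, 33, 23])
        rsum(a=[33, 23])
          rsum(a=[23])
            rsum(a=[])
            -> return 0
          -> return 23
        -> return 56
      -> return 65
    -> return 70
  -> return 99
-> return 132

Final answer: 132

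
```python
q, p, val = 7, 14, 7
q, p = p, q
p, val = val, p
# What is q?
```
Trace:
  q=7, p=14, val=7
  q=14, p=7, val=7
  q=14, p=7, val=7

Final answer: 14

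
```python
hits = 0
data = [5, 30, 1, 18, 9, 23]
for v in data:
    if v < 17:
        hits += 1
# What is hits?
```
Trace:
  hits=0
  hits=1, v=5
  hits=1, v=30
  hits=2, v=1
  hits=2, v=18
  hits=3, v=9
  hits=3, v=23

Final answer: 3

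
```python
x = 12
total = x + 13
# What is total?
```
Trace:
  x=12
  x=12, total=25

Final answer: 25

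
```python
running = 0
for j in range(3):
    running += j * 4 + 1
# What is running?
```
Trace:
  running=0
  running=1, j=0
  running=6, j=1
  running=15, j=2

Final answer: 15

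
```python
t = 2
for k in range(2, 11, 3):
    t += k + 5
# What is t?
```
Trace:
  t=2
  t=9, k=2
  t=19, k=5
  t=32, k=8

Final answer: 32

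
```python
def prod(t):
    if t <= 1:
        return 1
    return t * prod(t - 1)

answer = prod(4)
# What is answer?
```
Call trace:
prod(t=4)
  prod(t=3)
    prod(t=2)
      prod(t=1)
      -> return 1
    -> return 2
  -> return 6
-> return 24

Final answer: 24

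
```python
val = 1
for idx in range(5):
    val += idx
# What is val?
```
Trace:
  val=1
  val=1, idx=0
  val=2, idx=1
  val=4, idx=2
  val=7, idx=3
  val=11, idx=4

Final answer: 11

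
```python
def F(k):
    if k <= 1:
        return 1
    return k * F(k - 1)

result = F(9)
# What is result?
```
Call trace:
F(k=9)
  F(k=8)
    F(k=7)
      F(k=6)
        F(k=5)
          F(k=4)
            F(k=3)
              F(k=2)
                F(k=1)
                -> return 1
              -> return 2
            -> return 6
          -> return 24
        -> return 120
      -> return 720
    -> return 5040
  -> return 40320
-> return 362880

Final answer: 362880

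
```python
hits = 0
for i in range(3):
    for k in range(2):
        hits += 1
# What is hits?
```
Trace:
  hits=0
  hits=1, i=0, k=0
  hits=2, i=0, k=1
  hits=3, i=1, k=0
  hits=4, i=1, k=1
  hits=5, i=2, k=0
  hits=6, i=2, k=1

Final answer: 6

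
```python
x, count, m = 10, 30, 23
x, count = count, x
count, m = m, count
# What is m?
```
Trace:
  x=10, count=30, m=23
  x=30, count=10, m=23
  x=30, count=23, m=10

Final answer: 10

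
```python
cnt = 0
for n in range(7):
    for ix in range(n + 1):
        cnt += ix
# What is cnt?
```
Trace:
  cnt=0
  cnt=0, n=0, ix=0
  cnt=0, n=1, ix=0
  cnt=1, n=1, ix=1
  cnt=1, n=2, ix=0
  cnt=2, n=2, ix=1
  cnt=4, n=2, ix=2
  cnt=4, n=3, ix=0
  cnt=5, n=3, ix=1
  cnt=7, n=3, ix=2
  cnt=10, n=3, ix=3
  cnt=10, n=4, ix=0
  cnt=11, n=4, ix=1
  cnt=13, n=4, ix=2
  cnt=16, n=4, ix=3
  cnt=20, n=4, ix=4
  cnt=20, n=5, ix=0
  cnt=21, n=5, ix=1
  cnt=23, n=5, ix=2
  cnt=26, n=5, ix=3
  cnt=30, n=5, ix=4
  cnt=35, n=5, ix=5
  cnt=35, n=6, ix=0
  cnt=36, n=6, ix=1
  cnt=38, n=6, ix=2
  cnt=41, n=6, ix=3
  cnt=45, n=6, ix=4
  cnt=50, n=6, ix=5
  cnt=56, n=6, ix=6

Final answer: 56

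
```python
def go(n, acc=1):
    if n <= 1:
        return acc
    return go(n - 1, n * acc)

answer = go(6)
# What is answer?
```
Call trace:
go(n=6, acc=1)
  go(n=5, acc=6)
    go(n=4, acc=30)
      go(n=3, acc=120)
        go(n=2, acc=360)
          go(n=1, acc=720)
          -> return 720
        -> return 720
      -> return 720
    -> return 720
  -> return 720
-> return 720

Final answer: 720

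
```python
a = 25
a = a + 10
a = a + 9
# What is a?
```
Trace:
  a=25
  a=35
  a=44

Final answer: 44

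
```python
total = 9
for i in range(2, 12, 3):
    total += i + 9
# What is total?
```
Trace:
  total=9
  total=20, i=2
  total=34, i=5
  total=51, i=8
  total=71, i=11

Final answer: 71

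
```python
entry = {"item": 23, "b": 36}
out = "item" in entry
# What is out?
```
Trace:
  entry={'item': 23, 'b': 36}
  entry={'item': 23, 'b': 36}, out=True

Final answer: True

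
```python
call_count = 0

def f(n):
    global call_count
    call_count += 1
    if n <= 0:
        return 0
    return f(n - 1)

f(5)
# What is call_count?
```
Call trace:
f(n=5)
  f(n=4)
    f(n=3)
      f(n=2)
        f(n=1)
          f(n=0)
          -> return 0
        -> return 0
      -> return 0
    -> return 0
  -> return 0
-> return 0

call_count is incremented once per call. f is entered once for each n = 5, 4, 3, 2, 1, 0 (the n <= 0 call returns without recursing), i.e. 5 + 1 calls.
call_count = 6

Final answer: 6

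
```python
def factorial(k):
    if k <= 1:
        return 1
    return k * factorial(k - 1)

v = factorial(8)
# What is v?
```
Call trace:
factorial(k=8)
  factorial(k=7)
    factorial(k=6)
      factorial(k=5)
        factorial(k=4)
          factorial(k=3)
            factorial(k=2)
              factorial(k=1)
              -> return 1
            -> return 2
          -> return 6
        -> return 24
      -> return 120
    -> return 720
  -> return 5040
-> return 40320

Final answer: 40320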